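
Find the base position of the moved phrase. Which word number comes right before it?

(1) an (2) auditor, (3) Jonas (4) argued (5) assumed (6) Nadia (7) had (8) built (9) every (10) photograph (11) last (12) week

4

The displaced element is "an auditor" (word 2).
It is linked across 1 clause boundary (Ø).
It functions as the subject of "assumed", so the gap sits immediately after word 4 ("argued").
Base order: Jonas argued an auditor assumed Nadia had built every photograph last week.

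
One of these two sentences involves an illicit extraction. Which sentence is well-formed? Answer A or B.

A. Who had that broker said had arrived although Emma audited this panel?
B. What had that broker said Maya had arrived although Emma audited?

In B, the wh-phrase is extracted from inside an adjunct island (introduced by "although"), which blocks movement.
In A, the extraction path crosses only that-complement boundaries, which are transparent.
So A is grammatical.

A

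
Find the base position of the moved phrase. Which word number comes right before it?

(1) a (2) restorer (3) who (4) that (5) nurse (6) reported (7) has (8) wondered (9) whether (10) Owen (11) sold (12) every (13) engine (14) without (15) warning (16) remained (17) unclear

6

The displaced element is "a restorer" (word 2).
It is linked across 1 clause boundary (Ø).
It functions as the subject of "wondered", so the gap sits immediately after word 6 ("reported").
Base order: That nurse reported a restorer has wondered whether Owen sold every engine without warning.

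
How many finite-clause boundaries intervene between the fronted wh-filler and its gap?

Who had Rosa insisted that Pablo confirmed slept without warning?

"who" is extracted from the subject of "slept".
Boundaries crossed, outermost first: [that], [Ø] — 2 in total.

2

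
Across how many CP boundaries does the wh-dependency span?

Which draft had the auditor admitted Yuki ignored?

1

"which draft" is extracted from the object of "ignored".
Boundaries crossed, outermost first: [Ø] — 1 in total.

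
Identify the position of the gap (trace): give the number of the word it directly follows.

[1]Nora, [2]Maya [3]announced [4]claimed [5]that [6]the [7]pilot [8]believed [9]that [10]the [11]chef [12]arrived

3

The displaced element is "Nora" (word 1).
It is linked across 1 clause boundary (Ø).
It functions as the subject of "claimed", so the gap sits immediately after word 3 ("announced").
Base order: Maya announced that Nora claimed that the pilot believed that the chef arrived.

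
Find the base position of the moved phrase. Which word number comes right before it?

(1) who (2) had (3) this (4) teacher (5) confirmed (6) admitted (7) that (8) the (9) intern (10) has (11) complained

5

The displaced element is "who" (word 1).
It is linked across 1 clause boundary (Ø).
It functions as the subject of "admitted", so the gap sits immediately after word 5 ("confirmed").
Base order: This teacher had confirmed that who admitted that the intern has complained.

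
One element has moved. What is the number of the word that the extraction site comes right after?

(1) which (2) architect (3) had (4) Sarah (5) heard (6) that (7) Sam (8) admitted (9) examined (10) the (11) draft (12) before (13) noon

8

The displaced element is "which architect" (word 2).
It is linked across 2 clause boundaries (that → Ø).
It functions as the subject of "examined", so the gap sits immediately after word 8 ("admitted").
Base order: Sarah had heard that Sam admitted that which architect examined the draft before noon.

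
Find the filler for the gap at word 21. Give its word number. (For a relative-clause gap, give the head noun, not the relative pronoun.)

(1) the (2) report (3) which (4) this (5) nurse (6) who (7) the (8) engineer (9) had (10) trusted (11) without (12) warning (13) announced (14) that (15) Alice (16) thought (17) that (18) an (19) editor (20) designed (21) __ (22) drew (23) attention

2

The gap at 21 is the object of "designed", inside a relative clause.
The relative pronoun is "which" (word 3); it is bound by the head noun immediately before it.
Its filler is the head noun "report", at word 2.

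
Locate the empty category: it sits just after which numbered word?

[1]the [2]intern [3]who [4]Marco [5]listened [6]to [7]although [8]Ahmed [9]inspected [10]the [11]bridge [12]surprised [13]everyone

The displaced element is "the intern" (word 2).
It functions as the object of the preposition "to" of "listened", so the gap sits immediately after word 6 ("to").
Base order: Marco listened to the intern although Ahmed inspected the bridge.

6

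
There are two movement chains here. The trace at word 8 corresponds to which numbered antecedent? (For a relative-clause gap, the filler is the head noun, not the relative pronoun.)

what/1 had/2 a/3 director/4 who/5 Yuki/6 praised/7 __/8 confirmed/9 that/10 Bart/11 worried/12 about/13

4

The marked gap is inside the relative clause, the direct object of "praised".
Its filler is the head noun "director" (via "who"), at word 4.
(The other dependency links word 1 to a gap after word 13.)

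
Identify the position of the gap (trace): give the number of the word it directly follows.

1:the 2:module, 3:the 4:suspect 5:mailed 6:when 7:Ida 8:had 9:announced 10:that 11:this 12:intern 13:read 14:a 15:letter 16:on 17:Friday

The displaced element is "the module" (word 2).
It functions as the direct object of "mailed", so the gap sits immediately after word 5 ("mailed").
Base order: The suspect mailed the module when Ida had announced that this intern read a letter on Friday.

5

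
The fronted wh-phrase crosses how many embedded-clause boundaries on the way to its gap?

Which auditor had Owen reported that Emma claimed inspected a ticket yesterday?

"which auditor" is extracted from the subject of "inspected".
Boundaries crossed, outermost first: [that], [Ø] — 2 in total.

2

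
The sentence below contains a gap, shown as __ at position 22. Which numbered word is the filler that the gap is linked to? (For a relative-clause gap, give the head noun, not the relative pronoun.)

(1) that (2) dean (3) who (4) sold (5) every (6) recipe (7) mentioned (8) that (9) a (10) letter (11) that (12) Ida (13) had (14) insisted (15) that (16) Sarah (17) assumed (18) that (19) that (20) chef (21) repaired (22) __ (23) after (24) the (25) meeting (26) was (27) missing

10

The gap at 22 is the object of "repaired", inside a relative clause.
The relative pronoun is "that" (word 11); it is bound by the head noun immediately before it.
Its filler is the head noun "letter", at word 10.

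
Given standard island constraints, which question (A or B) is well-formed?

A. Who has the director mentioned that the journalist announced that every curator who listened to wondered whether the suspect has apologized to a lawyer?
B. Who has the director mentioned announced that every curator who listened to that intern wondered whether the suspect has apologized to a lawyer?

In A, the wh-phrase is extracted from inside a complex-NP island (relative clause) (introduced by "who"), which blocks movement.
In B, the extraction path crosses only that-complement boundaries, which are transparent.
So B is grammatical.

B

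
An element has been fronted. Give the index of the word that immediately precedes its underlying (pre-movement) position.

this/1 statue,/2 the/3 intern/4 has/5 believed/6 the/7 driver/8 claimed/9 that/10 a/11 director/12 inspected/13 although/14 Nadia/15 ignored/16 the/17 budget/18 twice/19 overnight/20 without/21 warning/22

The displaced element is "this statue" (word 2).
It is linked across 2 clause boundaries (Ø → that).
It functions as the direct object of "inspected", so the gap sits immediately after word 13 ("inspected").
Base order: The intern has believed the driver claimed that a director inspected this statue although Nadia ignored the budget twice overnight without warning.

13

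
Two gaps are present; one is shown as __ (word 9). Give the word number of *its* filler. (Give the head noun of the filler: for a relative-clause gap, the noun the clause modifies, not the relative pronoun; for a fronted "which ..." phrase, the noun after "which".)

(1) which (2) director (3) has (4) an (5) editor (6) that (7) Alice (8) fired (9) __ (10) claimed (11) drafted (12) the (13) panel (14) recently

5

The marked gap is inside the relative clause, the direct object of "fired".
Its filler is the head noun "editor" (via "that"), at word 5.
(The other dependency links word 2 to a gap after word 10.)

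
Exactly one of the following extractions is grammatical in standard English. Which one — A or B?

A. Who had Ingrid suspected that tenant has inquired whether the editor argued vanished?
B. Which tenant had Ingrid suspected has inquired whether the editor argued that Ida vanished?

In A, the wh-phrase is extracted from inside a wh-island (introduced by "whether"), which blocks movement.
In B, the extraction path crosses only that-complement boundaries, which are transparent.
So B is grammatical.

B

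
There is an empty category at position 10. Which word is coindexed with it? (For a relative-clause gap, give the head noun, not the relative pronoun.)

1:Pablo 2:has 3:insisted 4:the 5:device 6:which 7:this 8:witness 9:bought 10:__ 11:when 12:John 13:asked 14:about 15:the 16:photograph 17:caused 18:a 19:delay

5

The gap at 10 is the object of "bought", inside a relative clause.
The relative pronoun is "which" (word 6); it is bound by the head noun immediately before it.
Its filler is the head noun "device", at word 5.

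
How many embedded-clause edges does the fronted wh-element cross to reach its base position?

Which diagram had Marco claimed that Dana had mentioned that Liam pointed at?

"which diagram" is extracted from the PP object of "pointed".
Boundaries crossed, outermost first: [that], [that] — 2 in total.

2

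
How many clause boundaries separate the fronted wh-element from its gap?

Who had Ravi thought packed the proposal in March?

1

"who" is extracted from the subject of "packed".
Boundaries crossed, outermost first: [Ø] — 1 in total.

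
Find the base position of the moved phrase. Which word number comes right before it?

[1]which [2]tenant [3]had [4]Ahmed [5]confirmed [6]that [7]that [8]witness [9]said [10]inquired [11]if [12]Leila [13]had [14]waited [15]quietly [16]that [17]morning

The displaced element is "which tenant" (word 2).
It is linked across 2 clause boundaries (that → Ø).
It functions as the subject of "inquired", so the gap sits immediately after word 9 ("said").
Base order: Ahmed had confirmed that that witness said that which tenant inquired if Leila had waited quietly that morning.

9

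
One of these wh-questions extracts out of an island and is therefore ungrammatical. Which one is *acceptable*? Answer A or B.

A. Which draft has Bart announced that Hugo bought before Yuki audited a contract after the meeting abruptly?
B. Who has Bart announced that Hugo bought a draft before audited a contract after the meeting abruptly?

In B, the wh-phrase is extracted from inside an adjunct island (introduced by "before"), which blocks movement.
In A, the extraction path crosses only that-complement boundaries, which are transparent.
So A is grammatical.

A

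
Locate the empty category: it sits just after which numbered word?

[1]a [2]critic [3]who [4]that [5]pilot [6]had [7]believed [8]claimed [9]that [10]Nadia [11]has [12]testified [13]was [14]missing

The displaced element is "a critic" (word 2).
It is linked across 1 clause boundary (Ø).
It functions as the subject of "claimed", so the gap sits immediately after word 7 ("believed").
Base order: That pilot had believed a critic claimed that Nadia has testified.

7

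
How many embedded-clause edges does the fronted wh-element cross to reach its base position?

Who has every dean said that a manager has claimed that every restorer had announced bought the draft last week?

3

"who" is extracted from the subject of "bought".
Boundaries crossed, outermost first: [that], [that], [Ø] — 3 in total.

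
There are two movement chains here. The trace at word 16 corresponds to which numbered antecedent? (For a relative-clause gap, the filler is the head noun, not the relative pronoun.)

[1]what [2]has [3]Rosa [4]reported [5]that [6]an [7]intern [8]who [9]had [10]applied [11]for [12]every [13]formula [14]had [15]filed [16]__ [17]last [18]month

The marked gap is the direct object of "filed".
Its filler is the fronted wh-phrase "what", at word 1.
(The other dependency links word 7 to a gap after word 8.)

1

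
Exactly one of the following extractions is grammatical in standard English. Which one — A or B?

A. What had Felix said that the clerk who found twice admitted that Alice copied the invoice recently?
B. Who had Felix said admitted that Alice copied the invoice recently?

In A, the wh-phrase is extracted from inside a complex-NP island (relative clause) (introduced by "who"), which blocks movement.
In B, the extraction path crosses only that-complement boundaries, which are transparent.
So B is grammatical.

B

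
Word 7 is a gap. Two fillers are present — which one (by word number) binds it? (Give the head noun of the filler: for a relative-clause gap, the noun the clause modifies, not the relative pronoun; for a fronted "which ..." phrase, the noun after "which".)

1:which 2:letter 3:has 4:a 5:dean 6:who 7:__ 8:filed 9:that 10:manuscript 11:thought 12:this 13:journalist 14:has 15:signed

The marked gap is inside the relative clause, the subject of "filed".
Its filler is the head noun "dean" (via "who"), at word 5.
(The other dependency links word 2 to a gap after word 15.)

5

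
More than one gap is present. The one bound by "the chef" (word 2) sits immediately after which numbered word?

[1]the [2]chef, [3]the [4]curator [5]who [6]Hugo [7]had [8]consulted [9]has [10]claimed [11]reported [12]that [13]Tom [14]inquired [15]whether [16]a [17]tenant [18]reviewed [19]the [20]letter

The displaced element is "the chef" (word 2).
It is linked across 1 clause boundary (Ø).
It functions as the subject of "reported", so the gap sits immediately after word 10 ("claimed").
Base order: The curator who Hugo had consulted has claimed that the chef reported that Tom inquired whether a tenant reviewed the letter.

10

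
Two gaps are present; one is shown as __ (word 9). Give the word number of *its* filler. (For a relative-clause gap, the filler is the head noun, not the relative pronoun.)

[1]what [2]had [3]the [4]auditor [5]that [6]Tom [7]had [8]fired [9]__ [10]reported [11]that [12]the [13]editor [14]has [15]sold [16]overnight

The marked gap is inside the relative clause, the direct object of "fired".
Its filler is the head noun "auditor" (via "that"), at word 4.
(The other dependency links word 1 to a gap after word 15.)

4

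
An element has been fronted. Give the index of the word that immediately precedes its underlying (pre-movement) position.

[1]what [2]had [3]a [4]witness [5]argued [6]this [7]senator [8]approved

The displaced element is "what" (word 1).
It is linked across 1 clause boundary (Ø).
It functions as the direct object of "approved", so the gap sits immediately after word 8 ("approved").
Base order: A witness had argued this senator approved what.

8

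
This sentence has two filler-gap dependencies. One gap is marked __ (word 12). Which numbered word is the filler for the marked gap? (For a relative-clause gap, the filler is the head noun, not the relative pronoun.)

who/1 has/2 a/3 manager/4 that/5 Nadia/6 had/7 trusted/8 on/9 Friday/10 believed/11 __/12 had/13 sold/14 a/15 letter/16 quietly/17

1

The marked gap is the subject of "sold".
Its filler is the fronted wh-phrase "who", at word 1.
(The other dependency links word 4 to a gap after word 8.)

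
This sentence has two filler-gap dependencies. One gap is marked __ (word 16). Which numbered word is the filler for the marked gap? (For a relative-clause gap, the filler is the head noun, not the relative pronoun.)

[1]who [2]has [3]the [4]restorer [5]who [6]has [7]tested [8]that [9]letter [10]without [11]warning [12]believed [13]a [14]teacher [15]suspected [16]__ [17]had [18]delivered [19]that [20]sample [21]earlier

1

The marked gap is the subject of "delivered".
Its filler is the fronted wh-phrase "who", at word 1.
(The other dependency links word 4 to a gap after word 5.)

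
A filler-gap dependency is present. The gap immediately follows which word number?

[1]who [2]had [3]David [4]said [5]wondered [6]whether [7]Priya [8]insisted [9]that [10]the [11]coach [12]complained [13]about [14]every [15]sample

The displaced element is "who" (word 1).
It is linked across 1 clause boundary (Ø).
It functions as the subject of "wondered", so the gap sits immediately after word 4 ("said").
Base order: David had said that who wondered whether Priya insisted that the coach complained about every sample.

4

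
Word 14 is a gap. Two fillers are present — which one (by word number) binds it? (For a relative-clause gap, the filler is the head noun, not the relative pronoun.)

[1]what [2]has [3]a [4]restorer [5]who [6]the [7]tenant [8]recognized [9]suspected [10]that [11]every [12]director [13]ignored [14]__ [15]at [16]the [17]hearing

The marked gap is the direct object of "ignored".
Its filler is the fronted wh-phrase "what", at word 1.
(The other dependency links word 4 to a gap after word 8.)

1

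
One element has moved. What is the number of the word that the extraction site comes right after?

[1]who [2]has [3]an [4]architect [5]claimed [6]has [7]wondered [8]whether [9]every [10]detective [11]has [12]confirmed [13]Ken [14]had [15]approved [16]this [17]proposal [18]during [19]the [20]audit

5

The displaced element is "who" (word 1).
It is linked across 1 clause boundary (Ø).
It functions as the subject of "wondered", so the gap sits immediately after word 5 ("claimed").
Base order: An architect has claimed that who has wondered whether every detective has confirmed Ken had approved this proposal during the audit.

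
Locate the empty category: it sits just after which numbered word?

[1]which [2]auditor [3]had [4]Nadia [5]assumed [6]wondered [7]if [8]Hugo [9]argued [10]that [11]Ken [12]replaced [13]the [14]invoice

5

The displaced element is "which auditor" (word 2).
It is linked across 1 clause boundary (Ø).
It functions as the subject of "wondered", so the gap sits immediately after word 5 ("assumed").
Base order: Nadia had assumed that which auditor wondered if Hugo argued that Ken replaced the invoice.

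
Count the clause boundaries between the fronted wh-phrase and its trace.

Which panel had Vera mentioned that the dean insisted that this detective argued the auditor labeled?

3

"which panel" is extracted from the object of "labeled".
Boundaries crossed, outermost first: [that], [that], [Ø] — 3 in total.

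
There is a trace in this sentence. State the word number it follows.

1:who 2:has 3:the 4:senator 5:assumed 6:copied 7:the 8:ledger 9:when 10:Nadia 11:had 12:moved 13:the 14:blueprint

The displaced element is "who" (word 1).
It is linked across 1 clause boundary (Ø).
It functions as the subject of "copied", so the gap sits immediately after word 5 ("assumed").
Base order: The senator has assumed that who copied the ledger when Nadia had moved the blueprint.

5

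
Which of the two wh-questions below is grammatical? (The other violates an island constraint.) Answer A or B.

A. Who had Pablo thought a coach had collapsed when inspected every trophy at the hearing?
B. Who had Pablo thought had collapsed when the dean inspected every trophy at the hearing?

B

In A, the wh-phrase is extracted from inside an adjunct island (introduced by "when"), which blocks movement.
In B, the extraction path crosses only that-complement boundaries, which are transparent.
So B is grammatical.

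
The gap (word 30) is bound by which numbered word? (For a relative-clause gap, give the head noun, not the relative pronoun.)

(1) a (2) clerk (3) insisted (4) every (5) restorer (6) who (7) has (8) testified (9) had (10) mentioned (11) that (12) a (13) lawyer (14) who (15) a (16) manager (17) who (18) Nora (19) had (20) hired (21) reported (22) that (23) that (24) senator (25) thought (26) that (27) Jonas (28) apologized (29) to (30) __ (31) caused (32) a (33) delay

13

The gap at 30 is the prepositional object of "apologized", inside a relative clause.
The relative pronoun is "who" (word 14); it is bound by the head noun immediately before it.
Its filler is the head noun "lawyer", at word 13.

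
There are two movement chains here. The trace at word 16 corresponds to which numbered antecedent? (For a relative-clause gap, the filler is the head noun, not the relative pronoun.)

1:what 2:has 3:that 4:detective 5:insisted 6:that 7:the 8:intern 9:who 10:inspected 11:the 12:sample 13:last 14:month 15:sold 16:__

1

The marked gap is the direct object of "sold".
Its filler is the fronted wh-phrase "what", at word 1.
(The other dependency links word 8 to a gap after word 9.)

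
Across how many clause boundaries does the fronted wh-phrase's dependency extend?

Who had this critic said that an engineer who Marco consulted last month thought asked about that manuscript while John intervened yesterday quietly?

2

"who" is extracted from the subject of "asked".
Boundaries crossed, outermost first: [that], [Ø] — 2 in total.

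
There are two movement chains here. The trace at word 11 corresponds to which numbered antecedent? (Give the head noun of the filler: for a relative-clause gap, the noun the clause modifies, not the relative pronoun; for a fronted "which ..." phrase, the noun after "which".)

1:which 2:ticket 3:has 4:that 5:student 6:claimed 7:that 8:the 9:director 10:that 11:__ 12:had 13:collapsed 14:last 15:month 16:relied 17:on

9

The marked gap is inside the relative clause, the subject of "collapsed".
Its filler is the head noun "director" (via "that"), at word 9.
(The other dependency links word 2 to a gap after word 17.)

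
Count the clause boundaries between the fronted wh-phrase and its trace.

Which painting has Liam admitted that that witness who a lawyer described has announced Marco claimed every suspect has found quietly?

"which painting" is extracted from the object of "found".
Boundaries crossed, outermost first: [that], [Ø], [Ø] — 3 in total.

3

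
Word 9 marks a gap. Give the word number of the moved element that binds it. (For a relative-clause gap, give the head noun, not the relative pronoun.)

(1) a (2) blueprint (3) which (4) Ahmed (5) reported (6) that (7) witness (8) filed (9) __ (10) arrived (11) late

2

The gap at 9 is the object of "filed", inside a relative clause.
The relative pronoun is "which" (word 3); it is bound by the head noun immediately before it.
Its filler is the head noun "blueprint", at word 2.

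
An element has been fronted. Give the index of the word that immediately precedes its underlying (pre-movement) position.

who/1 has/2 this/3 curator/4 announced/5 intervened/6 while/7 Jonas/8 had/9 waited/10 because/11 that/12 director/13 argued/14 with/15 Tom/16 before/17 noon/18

The displaced element is "who" (word 1).
It is linked across 1 clause boundary (Ø).
It functions as the subject of "intervened", so the gap sits immediately after word 5 ("announced").
Base order: This curator has announced who intervened while Jonas had waited because that director argued with Tom before noon.

5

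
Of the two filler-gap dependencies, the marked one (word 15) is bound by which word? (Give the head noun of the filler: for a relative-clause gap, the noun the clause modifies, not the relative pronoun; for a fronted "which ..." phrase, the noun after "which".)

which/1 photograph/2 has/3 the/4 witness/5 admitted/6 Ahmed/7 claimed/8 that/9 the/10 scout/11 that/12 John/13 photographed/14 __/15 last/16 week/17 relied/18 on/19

11

The marked gap is inside the relative clause, the direct object of "photographed".
Its filler is the head noun "scout" (via "that"), at word 11.
(The other dependency links word 2 to a gap after word 19.)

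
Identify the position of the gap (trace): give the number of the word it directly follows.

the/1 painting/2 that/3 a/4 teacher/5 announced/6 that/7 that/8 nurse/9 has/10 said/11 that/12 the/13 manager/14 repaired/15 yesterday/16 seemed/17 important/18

The displaced element is "the painting" (word 2).
It is linked across 2 clause boundaries (that → that).
It functions as the direct object of "repaired", so the gap sits immediately after word 15 ("repaired").
Base order: A teacher announced that that nurse has said that the manager repaired the painting yesterday.

15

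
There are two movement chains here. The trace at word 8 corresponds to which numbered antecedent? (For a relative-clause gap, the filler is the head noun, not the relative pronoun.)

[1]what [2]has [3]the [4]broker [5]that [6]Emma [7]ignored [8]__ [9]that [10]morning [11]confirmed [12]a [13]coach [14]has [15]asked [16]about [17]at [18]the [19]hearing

The marked gap is inside the relative clause, the direct object of "ignored".
Its filler is the head noun "broker" (via "that"), at word 4.
(The other dependency links word 1 to a gap after word 16.)

4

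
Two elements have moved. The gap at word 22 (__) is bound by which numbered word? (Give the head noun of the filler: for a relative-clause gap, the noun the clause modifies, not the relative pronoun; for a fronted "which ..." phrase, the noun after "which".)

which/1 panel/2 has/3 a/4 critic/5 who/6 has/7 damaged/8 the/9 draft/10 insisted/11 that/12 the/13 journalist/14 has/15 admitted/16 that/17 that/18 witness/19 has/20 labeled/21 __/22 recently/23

2

The marked gap is the direct object of "labeled".
Its filler is the fronted wh-phrase "which panel", at word 2.
(The other dependency links word 5 to a gap after word 6.)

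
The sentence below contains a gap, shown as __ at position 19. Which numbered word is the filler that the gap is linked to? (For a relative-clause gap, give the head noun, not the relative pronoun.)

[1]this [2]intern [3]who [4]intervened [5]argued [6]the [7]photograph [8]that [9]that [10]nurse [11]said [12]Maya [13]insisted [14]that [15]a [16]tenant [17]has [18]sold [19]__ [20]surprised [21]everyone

7

The gap at 19 is the object of "sold", inside a relative clause.
The relative pronoun is "that" (word 8); it is bound by the head noun immediately before it.
Its filler is the head noun "photograph", at word 7.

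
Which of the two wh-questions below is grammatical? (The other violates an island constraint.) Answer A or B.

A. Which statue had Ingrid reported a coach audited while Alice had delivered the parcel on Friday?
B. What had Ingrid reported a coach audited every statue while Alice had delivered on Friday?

A

In B, the wh-phrase is extracted from inside an adjunct island (introduced by "while"), which blocks movement.
In A, the extraction path crosses only that-complement boundaries, which are transparent.
So A is grammatical.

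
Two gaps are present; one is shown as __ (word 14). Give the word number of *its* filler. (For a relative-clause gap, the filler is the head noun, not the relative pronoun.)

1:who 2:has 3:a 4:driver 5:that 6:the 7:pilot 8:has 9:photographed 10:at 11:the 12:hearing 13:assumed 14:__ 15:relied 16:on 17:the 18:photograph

The marked gap is the subject of "relied".
Its filler is the fronted wh-phrase "who", at word 1.
(The other dependency links word 4 to a gap after word 9.)

1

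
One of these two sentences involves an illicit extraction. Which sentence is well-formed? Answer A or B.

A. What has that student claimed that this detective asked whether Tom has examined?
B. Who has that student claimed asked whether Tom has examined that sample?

In A, the wh-phrase is extracted from inside a wh-island (introduced by "whether"), which blocks movement.
In B, the extraction path crosses only that-complement boundaries, which are transparent.
So B is grammatical.

B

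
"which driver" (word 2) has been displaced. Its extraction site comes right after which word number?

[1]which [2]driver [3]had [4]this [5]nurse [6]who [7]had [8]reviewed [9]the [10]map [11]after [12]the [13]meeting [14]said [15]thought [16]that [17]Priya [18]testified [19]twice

The displaced element is "which driver" (word 2).
It is linked across 1 clause boundary (Ø).
It functions as the subject of "thought", so the gap sits immediately after word 14 ("said").
Base order: This nurse who had reviewed the map after the meeting had said that which driver thought that Priya testified twice.

14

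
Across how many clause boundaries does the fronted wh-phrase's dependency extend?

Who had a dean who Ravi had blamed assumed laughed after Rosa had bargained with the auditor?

1

"who" is extracted from the subject of "laughed".
Boundaries crossed, outermost first: [Ø] — 1 in total.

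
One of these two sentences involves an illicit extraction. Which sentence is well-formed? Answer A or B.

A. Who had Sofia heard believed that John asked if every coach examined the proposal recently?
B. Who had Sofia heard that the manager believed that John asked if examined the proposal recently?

In B, the wh-phrase is extracted from inside a wh-island (introduced by "if"), which blocks movement.
In A, the extraction path crosses only that-complement boundaries, which are transparent.
So A is grammatical.

A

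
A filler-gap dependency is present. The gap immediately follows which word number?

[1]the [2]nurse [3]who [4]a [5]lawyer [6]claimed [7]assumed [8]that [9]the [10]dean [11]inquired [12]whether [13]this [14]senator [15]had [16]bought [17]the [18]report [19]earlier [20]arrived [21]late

6

The displaced element is "the nurse" (word 2).
It is linked across 1 clause boundary (Ø).
It functions as the subject of "assumed", so the gap sits immediately after word 6 ("claimed").
Base order: A lawyer claimed that the nurse assumed that the dean inquired whether this senator had bought the report earlier.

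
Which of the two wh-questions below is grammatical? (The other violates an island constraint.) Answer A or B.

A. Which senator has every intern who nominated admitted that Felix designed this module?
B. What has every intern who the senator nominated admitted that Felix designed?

In A, the wh-phrase is extracted from inside a complex-NP island (relative clause) (introduced by "who"), which blocks movement.
In B, the extraction path crosses only that-complement boundaries, which are transparent.
So B is grammatical.

B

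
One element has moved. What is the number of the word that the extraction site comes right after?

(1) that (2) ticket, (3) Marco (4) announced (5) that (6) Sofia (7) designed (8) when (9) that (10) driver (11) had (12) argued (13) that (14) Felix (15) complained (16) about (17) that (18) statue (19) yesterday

7

The displaced element is "that ticket" (word 2).
It is linked across 1 clause boundary (that).
It functions as the direct object of "designed", so the gap sits immediately after word 7 ("designed").
Base order: Marco announced that Sofia designed that ticket when that driver had argued that Felix complained about that statue yesterday.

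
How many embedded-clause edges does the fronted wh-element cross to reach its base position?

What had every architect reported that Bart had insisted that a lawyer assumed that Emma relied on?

"what" is extracted from the PP object of "relied".
Boundaries crossed, outermost first: [that], [that], [that] — 3 in total.

3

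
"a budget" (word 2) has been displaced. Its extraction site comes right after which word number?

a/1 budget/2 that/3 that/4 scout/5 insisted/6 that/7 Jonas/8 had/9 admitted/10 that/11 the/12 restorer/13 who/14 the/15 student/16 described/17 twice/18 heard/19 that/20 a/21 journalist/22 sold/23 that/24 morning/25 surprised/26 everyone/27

23

The displaced element is "a budget" (word 2).
It is linked across 3 clause boundaries (that → that → that).
It functions as the direct object of "sold", so the gap sits immediately after word 23 ("sold").
Base order: That scout insisted that Jonas had admitted that the restorer who the student described twice heard that a journalist sold a budget that morning.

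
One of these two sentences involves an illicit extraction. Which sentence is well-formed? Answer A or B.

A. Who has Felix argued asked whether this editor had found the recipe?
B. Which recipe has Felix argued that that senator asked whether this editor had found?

In B, the wh-phrase is extracted from inside a wh-island (introduced by "whether"), which blocks movement.
In A, the extraction path crosses only that-complement boundaries, which are transparent.
So A is grammatical.

A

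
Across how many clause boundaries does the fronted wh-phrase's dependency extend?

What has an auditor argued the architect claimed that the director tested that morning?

2

"what" is extracted from the object of "tested".
Boundaries crossed, outermost first: [Ø], [that] — 2 in total.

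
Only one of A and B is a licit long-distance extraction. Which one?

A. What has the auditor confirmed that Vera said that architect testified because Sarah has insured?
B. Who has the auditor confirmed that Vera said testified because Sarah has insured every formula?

B

In A, the wh-phrase is extracted from inside an adjunct island (introduced by "because"), which blocks movement.
In B, the extraction path crosses only that-complement boundaries, which are transparent.
So B is grammatical.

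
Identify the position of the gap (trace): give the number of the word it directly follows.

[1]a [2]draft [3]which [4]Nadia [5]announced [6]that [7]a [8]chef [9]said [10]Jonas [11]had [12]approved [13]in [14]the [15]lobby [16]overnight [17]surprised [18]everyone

12

The displaced element is "a draft" (word 2).
It is linked across 2 clause boundaries (that → Ø).
It functions as the direct object of "approved", so the gap sits immediately after word 12 ("approved").
Base order: Nadia announced that a chef said Jonas had approved a draft in the lobby overnight.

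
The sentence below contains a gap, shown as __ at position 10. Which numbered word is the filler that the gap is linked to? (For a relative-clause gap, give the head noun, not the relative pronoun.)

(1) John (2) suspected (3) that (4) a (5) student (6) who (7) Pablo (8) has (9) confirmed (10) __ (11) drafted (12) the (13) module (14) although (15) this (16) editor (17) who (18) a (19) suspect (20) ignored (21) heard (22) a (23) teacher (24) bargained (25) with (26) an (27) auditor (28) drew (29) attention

The gap at 10 is the subject of "drafted", inside a relative clause.
The relative pronoun is "who" (word 6); it is bound by the head noun immediately before it.
Its filler is the head noun "student", at word 5.

5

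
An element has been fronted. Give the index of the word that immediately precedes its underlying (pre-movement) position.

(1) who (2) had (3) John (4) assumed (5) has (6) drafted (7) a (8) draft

4

The displaced element is "who" (word 1).
It is linked across 1 clause boundary (Ø).
It functions as the subject of "drafted", so the gap sits immediately after word 4 ("assumed").
Base order: John had assumed who has drafted a draft.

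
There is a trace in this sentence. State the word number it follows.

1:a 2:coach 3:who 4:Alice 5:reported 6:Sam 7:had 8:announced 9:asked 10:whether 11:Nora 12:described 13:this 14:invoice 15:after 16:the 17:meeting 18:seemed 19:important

8

The displaced element is "a coach" (word 2).
It is linked across 2 clause boundaries (Ø → Ø).
It functions as the subject of "asked", so the gap sits immediately after word 8 ("announced").
Base order: Alice reported Sam had announced that a coach asked whether Nora described this invoice after the meeting.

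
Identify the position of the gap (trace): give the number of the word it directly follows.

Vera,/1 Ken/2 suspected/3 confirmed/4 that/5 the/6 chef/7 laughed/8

3

The displaced element is "Vera" (word 1).
It is linked across 1 clause boundary (Ø).
It functions as the subject of "confirmed", so the gap sits immediately after word 3 ("suspected").
Base order: Ken suspected Vera confirmed that the chef laughed.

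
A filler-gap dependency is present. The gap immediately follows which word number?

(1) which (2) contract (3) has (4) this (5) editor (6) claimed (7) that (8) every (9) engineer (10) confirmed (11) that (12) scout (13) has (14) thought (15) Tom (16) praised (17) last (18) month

16

The displaced element is "which contract" (word 2).
It is linked across 3 clause boundaries (that → Ø → Ø).
It functions as the direct object of "praised", so the gap sits immediately after word 16 ("praised").
Base order: This editor has claimed that every engineer confirmed that scout has thought Tom praised which contract last month.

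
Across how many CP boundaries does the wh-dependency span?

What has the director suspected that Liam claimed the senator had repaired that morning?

"what" is extracted from the object of "repaired".
Boundaries crossed, outermost first: [that], [Ø] — 2 in total.

2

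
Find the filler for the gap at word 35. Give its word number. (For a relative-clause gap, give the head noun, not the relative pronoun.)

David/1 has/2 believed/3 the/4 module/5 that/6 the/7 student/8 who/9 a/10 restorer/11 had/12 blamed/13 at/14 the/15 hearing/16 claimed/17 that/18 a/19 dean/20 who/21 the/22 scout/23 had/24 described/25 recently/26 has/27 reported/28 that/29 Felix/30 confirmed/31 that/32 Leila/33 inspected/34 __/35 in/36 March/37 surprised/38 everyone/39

The gap at 35 is the object of "inspected", inside a relative clause.
The relative pronoun is "that" (word 6); it is bound by the head noun immediately before it.
Its filler is the head noun "module", at word 5.

5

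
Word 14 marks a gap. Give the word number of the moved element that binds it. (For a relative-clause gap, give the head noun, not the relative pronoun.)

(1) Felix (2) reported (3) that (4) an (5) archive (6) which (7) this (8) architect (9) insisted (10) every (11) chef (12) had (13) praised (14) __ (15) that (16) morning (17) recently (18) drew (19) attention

5

The gap at 14 is the object of "praised", inside a relative clause.
The relative pronoun is "which" (word 6); it is bound by the head noun immediately before it.
Its filler is the head noun "archive", at word 5.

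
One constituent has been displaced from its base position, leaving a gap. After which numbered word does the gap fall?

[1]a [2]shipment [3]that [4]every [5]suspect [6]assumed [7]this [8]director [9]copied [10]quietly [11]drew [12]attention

The displaced element is "a shipment" (word 2).
It is linked across 1 clause boundary (Ø).
It functions as the direct object of "copied", so the gap sits immediately after word 9 ("copied").
Base order: Every suspect assumed this director copied a shipment quietly.

9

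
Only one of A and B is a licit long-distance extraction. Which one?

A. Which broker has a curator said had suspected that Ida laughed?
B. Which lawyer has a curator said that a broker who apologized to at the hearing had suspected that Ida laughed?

In B, the wh-phrase is extracted from inside a complex-NP island (relative clause) (introduced by "who"), which blocks movement.
In A, the extraction path crosses only that-complement boundaries, which are transparent.
So A is grammatical.

A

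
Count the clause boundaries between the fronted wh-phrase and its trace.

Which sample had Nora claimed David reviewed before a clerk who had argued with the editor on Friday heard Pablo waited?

1

"which sample" is extracted from the object of "reviewed".
Boundaries crossed, outermost first: [Ø] — 1 in total.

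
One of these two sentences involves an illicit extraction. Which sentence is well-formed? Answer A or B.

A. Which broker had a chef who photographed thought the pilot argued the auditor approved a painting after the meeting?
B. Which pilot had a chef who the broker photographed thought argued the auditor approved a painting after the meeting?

In A, the wh-phrase is extracted from inside a complex-NP island (relative clause) (introduced by "who"), which blocks movement.
In B, the extraction path crosses only that-complement boundaries, which are transparent.
So B is grammatical.

B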